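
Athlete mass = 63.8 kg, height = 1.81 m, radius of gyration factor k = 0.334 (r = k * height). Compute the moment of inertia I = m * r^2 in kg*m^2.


r = k * height = 0.334 * 1.81 = 0.60454 m
r^2 = 0.60454^2 = 0.365469
I = 63.8 * 0.365469 = 23.317 kg*m^2

23.317 kg*m^2


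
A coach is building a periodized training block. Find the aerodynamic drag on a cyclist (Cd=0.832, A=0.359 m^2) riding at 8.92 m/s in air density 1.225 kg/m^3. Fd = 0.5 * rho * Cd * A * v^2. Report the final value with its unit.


Fd = 0.5 * 1.225 * 0.832 * 0.359 * 8.92^2
= 0.5 * 1.225 * 0.832 * 0.359 * 79.5664
= 14.556 N

14.556 N


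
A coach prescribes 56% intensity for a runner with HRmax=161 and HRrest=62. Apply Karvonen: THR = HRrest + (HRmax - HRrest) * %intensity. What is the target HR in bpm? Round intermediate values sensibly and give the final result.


Heart rate reserve = 161 - 62 = 99
Intensity fraction = 56 / 100 = 0.56
THR = 62 + 99 * 0.56 = 117.44 bpm

117.44 bpm


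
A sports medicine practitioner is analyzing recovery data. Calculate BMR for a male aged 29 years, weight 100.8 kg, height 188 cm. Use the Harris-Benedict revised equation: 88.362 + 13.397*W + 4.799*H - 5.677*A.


Substituting values:
W term = 13.397 * 100.8 = 1350.4176
H term = 4.799 * 188 = 902.212
A term = 5.677 * 29 = 164.633
BMR = 2176.36 kcal/day

2176.36 kcal/day


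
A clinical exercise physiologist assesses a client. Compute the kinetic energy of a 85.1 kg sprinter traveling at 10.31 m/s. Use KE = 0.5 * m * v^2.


Velocity squared = 106.2961
KE = 0.5 * 85.1 * 106.2961 = 4522.9 J

4522.9 J


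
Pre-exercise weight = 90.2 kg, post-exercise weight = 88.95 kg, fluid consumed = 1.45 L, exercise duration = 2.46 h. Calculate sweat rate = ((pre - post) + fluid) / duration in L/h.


Weight loss = 90.2 - 88.95 = 1.25 kg (approx L)
Total sweat = 1.25 + 1.45 = 2.7 L
Sweat rate = 2.7 / 2.46 = 1.098 L/h

1.098 L/h


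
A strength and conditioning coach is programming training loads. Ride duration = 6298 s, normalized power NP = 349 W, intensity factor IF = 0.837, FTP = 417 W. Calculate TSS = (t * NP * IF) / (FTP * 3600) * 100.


Numerator = 6298 * 349 * 0.837 = 1839727.674
Denominator = 417 * 3600 = 1501200
TSS = 1839727.674 / 1501200 * 100
= 122.55

122.55 TSS


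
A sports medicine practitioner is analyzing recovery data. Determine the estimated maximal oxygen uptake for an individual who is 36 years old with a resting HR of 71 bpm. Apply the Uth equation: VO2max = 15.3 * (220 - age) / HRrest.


HRmax = 220 - 36 = 184
VO2max = 15.3 * (184 / 71)
= 15.3 * 2.5915
= 39.65 mL/kg/min

39.65 mL/kg/min


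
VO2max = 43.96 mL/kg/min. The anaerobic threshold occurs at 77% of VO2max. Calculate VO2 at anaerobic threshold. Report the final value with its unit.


AT fraction = 77 / 100 = 0.77
AT VO2 = 43.96 * 0.77
= 33.85 mL/kg/min

33.85 mL/kg/min


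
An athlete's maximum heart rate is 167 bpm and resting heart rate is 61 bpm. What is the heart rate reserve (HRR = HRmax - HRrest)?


HRR = HRmax - HRrest
= 167 - 61
= 106 bpm

106 bpm


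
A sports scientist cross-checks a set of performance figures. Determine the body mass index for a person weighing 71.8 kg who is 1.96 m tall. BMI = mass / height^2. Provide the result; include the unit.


BMI = mass / height^2
= 71.8 / 1.96^2
= 71.8 / 3.8416
= 18.69 kg/m^2

18.69 kg/m^2


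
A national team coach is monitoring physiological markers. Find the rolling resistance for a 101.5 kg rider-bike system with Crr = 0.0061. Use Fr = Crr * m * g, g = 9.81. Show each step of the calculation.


m * g = 101.5 * 9.81 = 995.715 N
Fr = 0.0061 * 995.715 = 6.074 N

6.074 N


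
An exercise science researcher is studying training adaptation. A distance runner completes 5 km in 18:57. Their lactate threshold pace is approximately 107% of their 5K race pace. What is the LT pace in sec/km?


Convert to seconds: 18 min 57 s = 1137 s
Pace per km = 1137 / 5 = 227.4 s/km
LT pace = 227.4 * 1.07 = 243.32 s/km

243.32 s/km


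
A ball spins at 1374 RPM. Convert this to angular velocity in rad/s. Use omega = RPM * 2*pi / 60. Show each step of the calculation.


omega = 1374 * 2 * pi / 60
= 1374 * 6.28318531 / 60
= 8633.097 / 60
= 143.885 rad/s

143.885 rad/s


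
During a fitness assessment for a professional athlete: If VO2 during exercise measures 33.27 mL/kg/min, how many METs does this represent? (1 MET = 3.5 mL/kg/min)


METs = VO2 / 3.5 = 33.27 / 3.5 = 9.51

9.51 METs


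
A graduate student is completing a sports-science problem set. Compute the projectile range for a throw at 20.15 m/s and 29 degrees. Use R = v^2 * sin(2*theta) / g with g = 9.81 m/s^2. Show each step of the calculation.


Two times the angle = 58 degrees
sin(58) = 0.848048
R = 406.0225 * 0.848048 / 9.81 = 35.1 m

35.1 m


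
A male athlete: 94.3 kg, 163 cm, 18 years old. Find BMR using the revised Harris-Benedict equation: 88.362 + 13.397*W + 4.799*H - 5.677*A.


Intercept = 88.362
Weight contribution = 13.397 * 94.3 = 1263.3371
Height contribution = 4.799 * 163 = 782.237
Age contribution = 5.677 * 18 = 102.186
BMR = 88.362 + 1263.3371 + 782.237 - 102.186
= 2031.75 kcal/day

2031.75 kcal/day


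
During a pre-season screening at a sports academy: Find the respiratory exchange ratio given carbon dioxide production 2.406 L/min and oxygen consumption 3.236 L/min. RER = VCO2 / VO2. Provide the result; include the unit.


VCO2 = 2.406 L/min
VO2 = 3.236 L/min
RER = 2.406 / 3.236 = 0.7435

0.7435


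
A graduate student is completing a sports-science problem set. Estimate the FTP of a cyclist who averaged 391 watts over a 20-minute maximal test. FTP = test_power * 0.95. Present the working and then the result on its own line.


FTP = 391 * 0.95 = 371.45 W

371.45 W


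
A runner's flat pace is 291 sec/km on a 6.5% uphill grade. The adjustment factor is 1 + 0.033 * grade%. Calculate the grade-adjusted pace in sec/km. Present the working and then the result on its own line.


Factor = 1 + 0.033 * 6.5 = 1.2145
Adjusted pace = 291 * 1.2145
= 353.42 sec/km

353.42 s/km


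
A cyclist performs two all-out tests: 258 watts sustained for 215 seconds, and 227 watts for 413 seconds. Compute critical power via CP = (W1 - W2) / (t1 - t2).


W1 = P1 * t1 = 258 * 215 = 55470 J
W2 = P2 * t2 = 227 * 413 = 93751 J
CP = (55470 - 93751) / (215 - 413)
= 193.34 W

193.34 W


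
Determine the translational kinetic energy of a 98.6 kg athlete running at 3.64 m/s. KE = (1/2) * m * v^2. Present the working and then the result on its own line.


KE = 0.5 * m * v^2
= 0.5 * 98.6 * 3.64^2
= 0.5 * 98.6 * 13.2496
= 653.21 J

653.21 J


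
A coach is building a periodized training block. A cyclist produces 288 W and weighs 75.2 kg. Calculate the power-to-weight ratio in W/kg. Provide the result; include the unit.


P/W = power / mass
= 288 / 75.2
= 3.83 W/kg

3.83 W/kg


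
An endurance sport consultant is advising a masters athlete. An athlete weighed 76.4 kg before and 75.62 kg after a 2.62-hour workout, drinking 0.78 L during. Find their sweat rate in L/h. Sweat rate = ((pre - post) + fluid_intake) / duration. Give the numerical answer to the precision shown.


Body mass change = 0.78 kg
Total sweat loss = 0.78 + 0.78 = 1.56 L
Rate = 1.56 / 2.62 = 0.595 L/h

0.595 L/h


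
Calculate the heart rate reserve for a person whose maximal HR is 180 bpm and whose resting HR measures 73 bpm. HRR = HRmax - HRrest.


HRmax = 180 bpm
HRrest = 73 bpm
HRR = 180 - 73 = 107 bpm

107 bpm


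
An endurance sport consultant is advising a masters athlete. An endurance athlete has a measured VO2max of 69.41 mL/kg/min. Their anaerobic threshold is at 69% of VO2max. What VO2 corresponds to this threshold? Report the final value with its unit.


Anaerobic threshold VO2 = VO2max * 69%
= 69.41 * 0.69
= 47.89 mL/kg/min

47.89 mL/kg/min


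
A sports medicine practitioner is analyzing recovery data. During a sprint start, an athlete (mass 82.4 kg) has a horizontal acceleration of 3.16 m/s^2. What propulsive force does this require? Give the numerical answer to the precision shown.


Propulsive force = mass * acceleration
= 82.4 kg * 3.16 m/s^2
= 260.38 N

260.38 N


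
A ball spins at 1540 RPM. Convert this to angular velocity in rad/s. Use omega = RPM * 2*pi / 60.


omega = 1540 * 2 * pi / 60
= 1540 * 6.28318531 / 60
= 9676.105 / 60
= 161.268 rad/s

161.268 rad/s


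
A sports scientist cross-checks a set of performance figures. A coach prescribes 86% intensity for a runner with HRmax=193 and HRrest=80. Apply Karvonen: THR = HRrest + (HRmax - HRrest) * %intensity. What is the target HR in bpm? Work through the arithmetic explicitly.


Heart rate reserve = 193 - 80 = 113
Intensity fraction = 86 / 100 = 0.86
THR = 80 + 113 * 0.86 = 177.18 bpm

177.18 bpm


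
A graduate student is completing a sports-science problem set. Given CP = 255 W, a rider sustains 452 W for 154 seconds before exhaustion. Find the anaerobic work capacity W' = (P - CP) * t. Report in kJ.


Excess power = 452 - 255 = 197 W
Work above CP = 197 * 154 = 30338 J
W' = 30.338 kJ

30.338 kJ


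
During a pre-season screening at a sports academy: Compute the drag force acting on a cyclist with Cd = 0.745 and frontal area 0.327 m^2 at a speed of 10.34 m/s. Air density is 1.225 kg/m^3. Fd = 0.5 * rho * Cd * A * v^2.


Step 1: v^2 = 106.9156
Step 2: Fd = 0.5 * 1.225 * 0.745 * 0.327 * 106.9156
= 15.953 N

15.953 N


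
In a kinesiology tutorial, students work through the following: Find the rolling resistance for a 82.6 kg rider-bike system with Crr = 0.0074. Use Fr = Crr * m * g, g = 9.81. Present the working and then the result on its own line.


m * g = 82.6 * 9.81 = 810.306 N
Fr = 0.0074 * 810.306 = 5.996 N

5.996 N


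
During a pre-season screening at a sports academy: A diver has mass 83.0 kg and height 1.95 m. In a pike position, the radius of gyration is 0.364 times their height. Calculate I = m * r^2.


r = 0.364 * 1.95 = 0.7098 m
I = m * r^2 = 83.0 * 0.503816 = 41.817 kg*m^2

41.817 kg*m^2


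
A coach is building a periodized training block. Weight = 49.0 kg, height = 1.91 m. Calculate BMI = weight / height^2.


height^2 = 1.91^2 = 3.6481
BMI = 49.0 / 3.6481 = 13.43 kg/m^2

13.43 kg/m^2


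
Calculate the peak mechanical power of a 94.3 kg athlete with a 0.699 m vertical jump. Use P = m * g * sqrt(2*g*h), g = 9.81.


First, sqrt(2gh) = sqrt(2 * 9.81 * 0.699)
= sqrt(13.71438) = 3.703293 m/s
Power = 94.3 * 9.81 * 3.703293 = 3425.85 W

3425.85 W


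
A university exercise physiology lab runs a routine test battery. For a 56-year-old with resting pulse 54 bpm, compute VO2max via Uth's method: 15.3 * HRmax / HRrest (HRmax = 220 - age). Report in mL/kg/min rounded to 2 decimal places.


Step 1: HRmax = 220 - 56 = 164 bpm
Step 2: Ratio = 164 / 54 = 3.037
Step 3: VO2max = 15.3 * 3.037 = 46.47 mL/kg/min

46.47 mL/kg/min


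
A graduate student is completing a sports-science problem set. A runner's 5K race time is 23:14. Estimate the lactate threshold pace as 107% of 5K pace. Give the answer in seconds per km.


Total race time = 23*60 + 14 = 1394 seconds
5K pace = 1394 / 5 = 278.8 sec/km
LT pace = 278.8 * 1.07 = 298.32 sec/km

298.32 s/km


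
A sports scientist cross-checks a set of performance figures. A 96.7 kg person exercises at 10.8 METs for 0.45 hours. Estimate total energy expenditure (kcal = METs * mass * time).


Energy = METs * mass(kg) * time(h)
= 10.8 * 96.7 * 0.45
= 469.96 kcal

469.96 kcal


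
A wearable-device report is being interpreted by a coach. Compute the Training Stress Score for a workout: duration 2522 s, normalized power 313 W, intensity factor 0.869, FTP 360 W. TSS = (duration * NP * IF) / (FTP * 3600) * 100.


Product = 2522 * 313 * 0.869 = 685976.434
Base = 360 * 3600 = 1296000
TSS = 685976.434 / 1296000 * 100 = 52.93

52.93 TSS


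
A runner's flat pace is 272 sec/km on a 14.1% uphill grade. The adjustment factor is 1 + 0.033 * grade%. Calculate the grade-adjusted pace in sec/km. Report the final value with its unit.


Factor = 1 + 0.033 * 14.1 = 1.4653
Adjusted pace = 272 * 1.4653
= 398.56 sec/km

398.56 s/km


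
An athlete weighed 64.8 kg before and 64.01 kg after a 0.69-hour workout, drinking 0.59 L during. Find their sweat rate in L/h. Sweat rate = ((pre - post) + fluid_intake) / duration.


Body mass change = 0.79 kg
Total sweat loss = 0.79 + 0.59 = 1.38 L
Rate = 1.38 / 0.69 = 2.0 L/h

2.0 L/h


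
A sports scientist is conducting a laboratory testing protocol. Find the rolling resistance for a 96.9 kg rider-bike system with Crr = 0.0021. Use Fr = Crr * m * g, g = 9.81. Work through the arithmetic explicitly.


m * g = 96.9 * 9.81 = 950.589 N
Fr = 0.0021 * 950.589 = 1.996 N

1.996 N


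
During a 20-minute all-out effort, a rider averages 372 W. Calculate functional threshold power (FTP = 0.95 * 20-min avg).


FTP = 0.95 * 372
= 353.4 W

353.4 W


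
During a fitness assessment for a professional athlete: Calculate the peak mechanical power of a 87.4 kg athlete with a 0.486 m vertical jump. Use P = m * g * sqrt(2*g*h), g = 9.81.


First, sqrt(2gh) = sqrt(2 * 9.81 * 0.486)
= sqrt(9.53532) = 3.087931 m/s
Power = 87.4 * 9.81 * 3.087931 = 2647.57 W

2647.57 W


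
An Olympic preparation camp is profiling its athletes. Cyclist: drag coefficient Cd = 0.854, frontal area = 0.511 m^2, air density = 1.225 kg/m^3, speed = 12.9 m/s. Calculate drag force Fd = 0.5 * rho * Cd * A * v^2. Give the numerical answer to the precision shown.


v^2 = 12.9^2 = 166.41
Fd = 0.5 * 1.225 * 0.854 * 0.511 * 166.41
= 44.48 N

44.48 N


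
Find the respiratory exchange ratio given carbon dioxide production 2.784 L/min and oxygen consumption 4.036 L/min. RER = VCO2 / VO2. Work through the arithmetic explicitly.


VCO2 = 2.784 L/min
VO2 = 4.036 L/min
RER = 2.784 / 4.036 = 0.6898

0.6898


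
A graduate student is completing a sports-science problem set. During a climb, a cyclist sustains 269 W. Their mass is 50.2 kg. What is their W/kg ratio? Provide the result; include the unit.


Power-to-weight = 269 W / 50.2 kg
= 5.359 W/kg

5.359 W/kg


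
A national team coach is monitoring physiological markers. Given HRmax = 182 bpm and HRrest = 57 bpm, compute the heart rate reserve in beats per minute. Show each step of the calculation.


Heart rate reserve = maximum HR minus resting HR
HRR = 182 - 57 = 125 bpm

125 bpm


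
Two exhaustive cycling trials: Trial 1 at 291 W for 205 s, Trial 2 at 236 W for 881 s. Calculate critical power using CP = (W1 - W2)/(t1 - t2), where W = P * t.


W1 = 291 * 205 = 59655 J
W2 = 236 * 881 = 207916 J
CP = (59655 - 207916) / (205 - 881)
= -148261 / -676
= 219.32 W

219.32 W


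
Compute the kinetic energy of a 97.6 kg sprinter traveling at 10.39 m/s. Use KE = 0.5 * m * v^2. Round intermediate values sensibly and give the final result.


Velocity squared = 107.9521
KE = 0.5 * 97.6 * 107.9521 = 5268.06 J

5268.06 J


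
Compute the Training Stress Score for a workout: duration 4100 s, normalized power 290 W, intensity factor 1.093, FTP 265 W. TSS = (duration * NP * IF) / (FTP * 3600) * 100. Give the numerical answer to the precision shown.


Product = 4100 * 290 * 1.093 = 1299577.0
Base = 265 * 3600 = 954000
TSS = 1299577.0 / 954000 * 100 = 136.22

136.22 TSS


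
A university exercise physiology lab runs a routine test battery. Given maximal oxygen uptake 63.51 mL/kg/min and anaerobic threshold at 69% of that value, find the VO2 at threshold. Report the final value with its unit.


Percentage as decimal = 0.69
VO2 at AT = 63.51 * 0.69 = 43.82 mL/kg/min

43.82 mL/kg/min


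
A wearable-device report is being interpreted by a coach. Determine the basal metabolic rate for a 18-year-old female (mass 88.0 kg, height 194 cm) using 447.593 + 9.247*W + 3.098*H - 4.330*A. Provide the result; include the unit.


BMR = 447.593 + 9.247*88.0 + 3.098*194 - 4.330*18
= 1784.4 kcal/day

1784.4 kcal/day


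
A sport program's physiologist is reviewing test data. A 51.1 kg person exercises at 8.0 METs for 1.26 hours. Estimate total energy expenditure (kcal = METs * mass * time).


Energy = METs * mass(kg) * time(h)
= 8.0 * 51.1 * 1.26
= 515.09 kcal

515.09 kcal


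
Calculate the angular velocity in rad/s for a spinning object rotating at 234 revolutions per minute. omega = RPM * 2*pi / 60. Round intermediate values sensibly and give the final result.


omega = RPM * 2*pi / 60
= 234 * 6.28318531 / 60
= 24.504 rad/s

24.504 rad/s


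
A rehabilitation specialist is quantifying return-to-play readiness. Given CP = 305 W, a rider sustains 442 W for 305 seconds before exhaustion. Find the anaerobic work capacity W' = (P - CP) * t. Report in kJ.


Excess power = 442 - 305 = 137 W
Work above CP = 137 * 305 = 41785 J
W' = 41.785 kJ

41.785 kJ


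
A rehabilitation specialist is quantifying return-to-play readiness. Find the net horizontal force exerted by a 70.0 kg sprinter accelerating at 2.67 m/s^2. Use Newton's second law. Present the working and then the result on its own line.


Newton's second law: F = m * a
F = 70.0 * 2.67 = 186.9 N

186.9 N


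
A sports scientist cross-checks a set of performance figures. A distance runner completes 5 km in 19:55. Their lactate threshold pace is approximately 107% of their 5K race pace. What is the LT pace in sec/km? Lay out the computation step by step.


Convert to seconds: 19 min 55 s = 1195 s
Pace per km = 1195 / 5 = 239.0 s/km
LT pace = 239.0 * 1.07 = 255.73 s/km

255.73 s/km


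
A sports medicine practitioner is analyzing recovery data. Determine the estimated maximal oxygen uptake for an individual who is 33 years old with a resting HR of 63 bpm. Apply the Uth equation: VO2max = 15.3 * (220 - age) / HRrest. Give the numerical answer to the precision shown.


HRmax = 220 - 33 = 187
VO2max = 15.3 * (187 / 63)
= 15.3 * 2.9683
= 45.41 mL/kg/min

45.41 mL/kg/min


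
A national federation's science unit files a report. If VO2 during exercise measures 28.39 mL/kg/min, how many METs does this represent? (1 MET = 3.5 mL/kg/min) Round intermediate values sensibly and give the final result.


METs = VO2 / 3.5 = 28.39 / 3.5 = 8.11

8.11 METs


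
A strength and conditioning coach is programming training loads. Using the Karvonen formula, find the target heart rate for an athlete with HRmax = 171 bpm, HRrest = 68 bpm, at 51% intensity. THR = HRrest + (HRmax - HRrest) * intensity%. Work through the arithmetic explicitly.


HRR = 171 - 68 = 103
THR = 68 + 103 * 0.51
= 68 + 52.53
= 120.53 bpm

120.53 bpm


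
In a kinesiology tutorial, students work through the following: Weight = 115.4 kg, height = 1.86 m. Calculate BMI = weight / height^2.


height^2 = 1.86^2 = 3.4596
BMI = 115.4 / 3.4596 = 33.36 kg/m^2

33.36 kg/m^2


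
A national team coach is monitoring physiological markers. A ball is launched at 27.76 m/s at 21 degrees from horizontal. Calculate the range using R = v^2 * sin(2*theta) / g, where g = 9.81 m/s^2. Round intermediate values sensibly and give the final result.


sin(2 * 21) = sin(42) = 0.669131
v^2 = 27.76^2 = 770.6176
R = 770.6176 * 0.669131 / 9.81
= 52.563 m

52.563 m


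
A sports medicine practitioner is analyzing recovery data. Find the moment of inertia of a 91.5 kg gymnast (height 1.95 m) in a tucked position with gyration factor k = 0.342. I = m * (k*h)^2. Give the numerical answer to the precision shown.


Radius of gyration = 0.342 * 1.95 = 0.6669 m
I = 91.5 * 0.6669^2
= 91.5 * 0.444756
= 40.695 kg*m^2

40.695 kg*m^2


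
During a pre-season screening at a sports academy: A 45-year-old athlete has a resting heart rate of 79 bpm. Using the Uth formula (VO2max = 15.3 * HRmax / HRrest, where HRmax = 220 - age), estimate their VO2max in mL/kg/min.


HRmax = 220 - 45 = 175 bpm
Ratio = HRmax / HRrest = 175 / 79 = 2.2152
VO2max = 15.3 * 2.2152 = 33.89 mL/kg/min

33.89 mL/kg/min


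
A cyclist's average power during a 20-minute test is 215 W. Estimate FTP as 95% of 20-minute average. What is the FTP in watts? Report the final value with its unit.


FTP = 20-min power * 0.95
= 215 * 0.95
= 204.25 W

204.25 W


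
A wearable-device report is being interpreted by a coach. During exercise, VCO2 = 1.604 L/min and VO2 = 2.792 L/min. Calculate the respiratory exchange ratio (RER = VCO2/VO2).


RER = VCO2 / VO2
= 1.604 / 2.792
= 0.5745

0.5745


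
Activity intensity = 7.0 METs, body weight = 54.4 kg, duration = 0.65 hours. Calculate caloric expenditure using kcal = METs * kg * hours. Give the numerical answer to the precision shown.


kcal = 7.0 * 54.4 * 0.65
= 380.8 * 0.65
= 247.52 kcal

247.52 kcal


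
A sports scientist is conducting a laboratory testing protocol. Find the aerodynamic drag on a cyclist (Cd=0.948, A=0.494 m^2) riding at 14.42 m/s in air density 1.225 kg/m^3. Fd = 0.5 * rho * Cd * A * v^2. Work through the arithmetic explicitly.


Fd = 0.5 * 1.225 * 0.948 * 0.494 * 14.42^2
= 0.5 * 1.225 * 0.948 * 0.494 * 207.9364
= 59.645 N

59.645 N


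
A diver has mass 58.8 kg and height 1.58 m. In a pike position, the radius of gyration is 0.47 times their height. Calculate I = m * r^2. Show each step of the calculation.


r = 0.47 * 1.58 = 0.7426 m
I = m * r^2 = 58.8 * 0.551455 = 32.426 kg*m^2

32.426 kg*m^2


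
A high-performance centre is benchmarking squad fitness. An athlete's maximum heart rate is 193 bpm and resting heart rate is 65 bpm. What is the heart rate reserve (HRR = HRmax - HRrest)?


HRR = HRmax - HRrest
= 193 - 65
= 128 bpm

128 bpm


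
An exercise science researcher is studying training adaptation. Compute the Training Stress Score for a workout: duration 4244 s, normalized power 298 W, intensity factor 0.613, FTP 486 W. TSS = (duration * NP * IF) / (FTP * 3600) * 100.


Product = 4244 * 298 * 0.613 = 775268.456
Base = 486 * 3600 = 1749600
TSS = 775268.456 / 1749600 * 100 = 44.31

44.31 TSS


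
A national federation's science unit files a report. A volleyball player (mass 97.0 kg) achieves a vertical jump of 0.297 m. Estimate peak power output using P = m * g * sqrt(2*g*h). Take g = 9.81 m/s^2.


2 * g * h = 2 * 9.81 * 0.297 = 5.82714
sqrt(5.82714) = 2.413947 m/s
P = 97.0 * 9.81 * 2.413947 = 2297.04 W

2297.04 W


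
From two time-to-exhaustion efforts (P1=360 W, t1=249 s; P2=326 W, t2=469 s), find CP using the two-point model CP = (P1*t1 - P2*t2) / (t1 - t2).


Work in trial 1 = 89640 J
Work in trial 2 = 152894 J
Delta work = -63254 J
Delta time = -220 s
CP = -63254 / -220 = 287.52 W

287.52 W


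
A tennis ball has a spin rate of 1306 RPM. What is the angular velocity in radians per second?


Convert RPM to rad/s: multiply by 2*pi and divide by 60
omega = 1306 * 2 * pi / 60
= 136.764 rad/s

136.764 rad/s


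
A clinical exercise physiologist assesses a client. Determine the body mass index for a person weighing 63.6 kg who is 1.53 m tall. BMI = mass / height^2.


BMI = mass / height^2
= 63.6 / 1.53^2
= 63.6 / 2.3409
= 27.17 kg/m^2

27.17 kg/m^2


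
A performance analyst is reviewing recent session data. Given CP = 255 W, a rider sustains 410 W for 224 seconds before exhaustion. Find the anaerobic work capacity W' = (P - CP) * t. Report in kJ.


Excess power = 410 - 255 = 155 W
Work above CP = 155 * 224 = 34720 J
W' = 34.72 kJ

34.72 kJ


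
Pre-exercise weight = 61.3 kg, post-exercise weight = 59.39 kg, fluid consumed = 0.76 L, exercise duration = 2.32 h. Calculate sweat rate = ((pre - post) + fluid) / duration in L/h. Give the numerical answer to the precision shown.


Weight loss = 61.3 - 59.39 = 1.91 kg (approx L)
Total sweat = 1.91 + 0.76 = 2.67 L
Sweat rate = 2.67 / 2.32 = 1.151 L/h

1.151 L/h


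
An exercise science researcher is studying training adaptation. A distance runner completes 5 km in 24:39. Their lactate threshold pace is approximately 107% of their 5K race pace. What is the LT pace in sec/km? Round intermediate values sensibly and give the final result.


Convert to seconds: 24 min 39 s = 1479 s
Pace per km = 1479 / 5 = 295.8 s/km
LT pace = 295.8 * 1.07 = 316.51 s/km

316.51 s/km


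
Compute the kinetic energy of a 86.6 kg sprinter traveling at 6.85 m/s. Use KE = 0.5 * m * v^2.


Velocity squared = 46.9225
KE = 0.5 * 86.6 * 46.9225 = 2031.74 J

2031.74 J


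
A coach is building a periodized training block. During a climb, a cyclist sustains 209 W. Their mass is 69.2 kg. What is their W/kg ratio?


Power-to-weight = 209 W / 69.2 kg
= 3.02 W/kg

3.02 W/kg


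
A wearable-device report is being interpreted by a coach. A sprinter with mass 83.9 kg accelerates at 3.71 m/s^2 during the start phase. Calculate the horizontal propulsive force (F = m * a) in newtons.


F = m * a
= 83.9 * 3.71
= 311.27 N

311.27 N


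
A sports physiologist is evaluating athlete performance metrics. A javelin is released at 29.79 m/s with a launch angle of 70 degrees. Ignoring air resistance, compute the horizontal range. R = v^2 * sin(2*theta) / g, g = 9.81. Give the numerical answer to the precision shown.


Launch speed squared = 887.4441
sin(2 * 70 deg) = 0.642788
Range = 887.4441 * 0.642788 / 9.81
= 58.149 m

58.149 m


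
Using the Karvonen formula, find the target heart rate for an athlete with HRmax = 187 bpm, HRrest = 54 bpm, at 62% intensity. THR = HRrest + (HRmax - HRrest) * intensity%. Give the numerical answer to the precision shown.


HRR = 187 - 54 = 133
THR = 54 + 133 * 0.62
= 54 + 82.46
= 136.46 bpm

136.46 bpm


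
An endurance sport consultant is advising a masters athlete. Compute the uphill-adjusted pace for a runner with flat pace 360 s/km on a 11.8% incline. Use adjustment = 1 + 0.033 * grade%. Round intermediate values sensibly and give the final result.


Adjustment factor = 1 + 0.033 * 11.8 = 1.3894
Grade-adjusted pace = 360 * 1.3894 = 500.18 s/km

500.18 s/km


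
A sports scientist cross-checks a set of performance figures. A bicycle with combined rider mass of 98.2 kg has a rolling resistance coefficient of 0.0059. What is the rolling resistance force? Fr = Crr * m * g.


Fr = 0.0059 * 98.2 * 9.81
= 0.57938 * 9.81
= 5.684 N

5.684 N


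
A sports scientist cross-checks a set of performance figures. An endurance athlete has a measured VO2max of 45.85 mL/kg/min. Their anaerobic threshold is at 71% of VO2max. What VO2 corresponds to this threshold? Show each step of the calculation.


Anaerobic threshold VO2 = VO2max * 71%
= 45.85 * 0.71
= 32.55 mL/kg/min

32.55 mL/kg/min


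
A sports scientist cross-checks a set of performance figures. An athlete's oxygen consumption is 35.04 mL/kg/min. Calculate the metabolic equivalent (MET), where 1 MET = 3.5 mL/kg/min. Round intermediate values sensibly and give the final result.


MET = VO2 / 3.5
= 35.04 / 3.5
= 10.01 METs

10.01 METs


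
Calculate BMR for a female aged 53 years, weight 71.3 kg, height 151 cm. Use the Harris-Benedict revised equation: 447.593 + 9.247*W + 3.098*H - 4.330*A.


Substituting values:
W term = 9.247 * 71.3 = 659.3111
H term = 3.098 * 151 = 467.798
A term = 4.330 * 53 = 229.49
BMR = 1345.21 kcal/day

1345.21 kcal/day


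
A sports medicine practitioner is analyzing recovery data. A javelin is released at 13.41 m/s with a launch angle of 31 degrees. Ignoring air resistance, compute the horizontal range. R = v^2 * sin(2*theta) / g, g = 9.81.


Launch speed squared = 179.8281
sin(2 * 31 deg) = 0.882948
Range = 179.8281 * 0.882948 / 9.81
= 16.185 m

16.185 m


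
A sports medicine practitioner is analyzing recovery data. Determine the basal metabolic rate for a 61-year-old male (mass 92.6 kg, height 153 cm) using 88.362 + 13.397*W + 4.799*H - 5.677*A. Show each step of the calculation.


BMR = 88.362 + 13.397*92.6 + 4.799*153 - 5.677*61
= 1716.87 kcal/day

1716.87 kcal/day


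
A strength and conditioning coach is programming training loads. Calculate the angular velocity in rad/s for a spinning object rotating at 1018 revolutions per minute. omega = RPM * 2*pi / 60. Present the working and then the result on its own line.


omega = RPM * 2*pi / 60
= 1018 * 6.28318531 / 60
= 106.605 rad/s

106.605 rad/s


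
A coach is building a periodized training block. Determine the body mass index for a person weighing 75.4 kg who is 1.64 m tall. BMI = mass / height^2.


BMI = mass / height^2
= 75.4 / 1.64^2
= 75.4 / 2.6896
= 28.03 kg/m^2

28.03 kg/m^2


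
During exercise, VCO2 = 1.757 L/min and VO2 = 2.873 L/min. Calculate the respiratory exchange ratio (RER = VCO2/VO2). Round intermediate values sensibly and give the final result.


RER = VCO2 / VO2
= 1.757 / 2.873
= 0.6116

0.6116


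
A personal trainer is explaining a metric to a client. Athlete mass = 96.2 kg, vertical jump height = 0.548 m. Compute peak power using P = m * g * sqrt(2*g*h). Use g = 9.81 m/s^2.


sqrt(2 * 9.81 * 0.548) = sqrt(10.75176) = 3.278988 m/s
P = 96.2 * 9.81 * 3.278988
= 3094.45 W

3094.45 W


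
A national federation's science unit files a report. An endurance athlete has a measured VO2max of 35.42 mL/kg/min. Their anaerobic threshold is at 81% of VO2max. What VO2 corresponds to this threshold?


Anaerobic threshold VO2 = VO2max * 81%
= 35.42 * 0.81
= 28.69 mL/kg/min

28.69 mL/kg/min


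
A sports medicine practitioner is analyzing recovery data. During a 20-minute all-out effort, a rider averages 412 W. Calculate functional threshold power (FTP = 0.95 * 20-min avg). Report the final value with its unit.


FTP = 0.95 * 412
= 391.4 W

391.4 W


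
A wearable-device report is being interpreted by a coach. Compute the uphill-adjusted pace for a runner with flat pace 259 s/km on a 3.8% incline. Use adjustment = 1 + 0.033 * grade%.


Adjustment factor = 1 + 0.033 * 3.8 = 1.1254
Grade-adjusted pace = 259 * 1.1254 = 291.48 s/km

291.48 s/km


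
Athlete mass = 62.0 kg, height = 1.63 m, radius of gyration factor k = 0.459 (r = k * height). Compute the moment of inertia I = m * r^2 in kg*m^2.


r = k * height = 0.459 * 1.63 = 0.74817 m
r^2 = 0.74817^2 = 0.559758
I = 62.0 * 0.559758 = 34.705 kg*m^2

34.705 kg*m^2


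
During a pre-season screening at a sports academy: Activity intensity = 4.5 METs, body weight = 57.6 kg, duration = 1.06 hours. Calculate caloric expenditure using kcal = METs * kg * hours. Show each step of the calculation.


kcal = 4.5 * 57.6 * 1.06
= 259.2 * 1.06
= 274.75 kcal

274.75 kcal


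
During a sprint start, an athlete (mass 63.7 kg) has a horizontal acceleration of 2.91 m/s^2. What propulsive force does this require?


Propulsive force = mass * acceleration
= 63.7 kg * 2.91 m/s^2
= 185.37 N

185.37 N


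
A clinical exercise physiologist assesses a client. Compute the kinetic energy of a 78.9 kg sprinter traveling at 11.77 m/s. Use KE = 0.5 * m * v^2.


Velocity squared = 138.5329
KE = 0.5 * 78.9 * 138.5329 = 5465.12 J

5465.12 J


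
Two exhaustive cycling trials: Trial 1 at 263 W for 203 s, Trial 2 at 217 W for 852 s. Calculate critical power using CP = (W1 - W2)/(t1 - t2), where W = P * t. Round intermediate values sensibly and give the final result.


W1 = 263 * 203 = 53389 J
W2 = 217 * 852 = 184884 J
CP = (53389 - 184884) / (203 - 852)
= -131495 / -649
= 202.61 W

202.61 W


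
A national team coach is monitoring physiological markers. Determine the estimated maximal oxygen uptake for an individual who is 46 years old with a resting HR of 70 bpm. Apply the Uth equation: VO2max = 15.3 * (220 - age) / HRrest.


HRmax = 220 - 46 = 174
VO2max = 15.3 * (174 / 70)
= 15.3 * 2.4857
= 38.03 mL/kg/min

38.03 mL/kg/min


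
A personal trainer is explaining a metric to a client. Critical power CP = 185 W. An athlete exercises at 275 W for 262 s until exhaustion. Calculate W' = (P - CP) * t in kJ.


P - CP = 275 - 185 = 90 W
W' = 90 * 262 = 23580 J
= 23580 / 1000 = 23.58 kJ

23.58 kJ


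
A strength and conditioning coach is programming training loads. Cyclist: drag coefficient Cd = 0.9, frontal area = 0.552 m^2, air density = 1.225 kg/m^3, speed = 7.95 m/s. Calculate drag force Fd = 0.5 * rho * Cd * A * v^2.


v^2 = 7.95^2 = 63.2025
Fd = 0.5 * 1.225 * 0.9 * 0.552 * 63.2025
= 19.232 N

19.232 N


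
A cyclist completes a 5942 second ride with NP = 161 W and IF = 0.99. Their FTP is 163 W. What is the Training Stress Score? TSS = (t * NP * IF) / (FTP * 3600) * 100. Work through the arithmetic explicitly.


t * NP * IF = 5942 * 161 * 0.99 = 947095.38
FTP * 3600 = 586800
TSS = (947095.38 / 586800) * 100 = 161.4

161.4 TSS


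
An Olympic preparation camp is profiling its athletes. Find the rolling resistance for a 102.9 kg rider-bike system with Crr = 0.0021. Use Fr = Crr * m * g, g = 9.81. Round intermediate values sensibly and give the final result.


m * g = 102.9 * 9.81 = 1009.449 N
Fr = 0.0021 * 1009.449 = 2.12 N

2.12 N


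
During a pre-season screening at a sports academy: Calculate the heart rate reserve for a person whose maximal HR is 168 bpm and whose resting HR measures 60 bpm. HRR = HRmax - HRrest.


HRmax = 168 bpm
HRrest = 60 bpm
HRR = 168 - 60 = 108 bpm

108 bpm


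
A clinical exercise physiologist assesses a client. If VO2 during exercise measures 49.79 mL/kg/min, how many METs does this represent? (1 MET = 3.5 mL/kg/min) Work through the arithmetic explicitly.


METs = VO2 / 3.5 = 49.79 / 3.5 = 14.23

14.23 METs


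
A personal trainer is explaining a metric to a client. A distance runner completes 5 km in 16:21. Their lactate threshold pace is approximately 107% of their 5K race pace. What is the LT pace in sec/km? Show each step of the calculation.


Convert to seconds: 16 min 21 s = 981 s
Pace per km = 981 / 5 = 196.2 s/km
LT pace = 196.2 * 1.07 = 209.93 s/km

209.93 s/km


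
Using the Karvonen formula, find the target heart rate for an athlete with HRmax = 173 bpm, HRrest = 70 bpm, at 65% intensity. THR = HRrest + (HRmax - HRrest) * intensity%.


HRR = 173 - 70 = 103
THR = 70 + 103 * 0.65
= 70 + 66.95
= 136.95 bpm

136.95 bpm


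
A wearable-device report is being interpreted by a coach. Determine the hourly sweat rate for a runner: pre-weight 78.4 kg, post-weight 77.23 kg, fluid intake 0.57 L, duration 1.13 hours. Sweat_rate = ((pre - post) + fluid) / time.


Mass lost = 78.4 - 77.23 = 1.17 kg
Add fluid consumed: 1.17 + 0.57 = 1.74 L total sweat
Sweat rate = 1.74 / 1.13 = 1.54 L/h

1.54 L/h


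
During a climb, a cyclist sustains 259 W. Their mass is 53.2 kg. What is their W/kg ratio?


Power-to-weight = 259 W / 53.2 kg
= 4.868 W/kg

4.868 W/kg


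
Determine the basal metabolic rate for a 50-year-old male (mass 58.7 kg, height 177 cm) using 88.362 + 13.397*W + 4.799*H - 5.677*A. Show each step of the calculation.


BMR = 88.362 + 13.397*58.7 + 4.799*177 - 5.677*50
= 1440.34 kcal/day

1440.34 kcal/day


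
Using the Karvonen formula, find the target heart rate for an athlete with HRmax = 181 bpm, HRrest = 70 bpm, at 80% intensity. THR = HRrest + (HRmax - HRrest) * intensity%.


HRR = 181 - 70 = 111
THR = 70 + 111 * 0.8
= 70 + 88.8
= 158.8 bpm

158.8 bpm


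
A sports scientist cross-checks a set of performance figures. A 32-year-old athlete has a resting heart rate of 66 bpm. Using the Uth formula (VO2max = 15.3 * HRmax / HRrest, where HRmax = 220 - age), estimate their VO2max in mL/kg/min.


HRmax = 220 - 32 = 188 bpm
Ratio = HRmax / HRrest = 188 / 66 = 2.8485
VO2max = 15.3 * 2.8485 = 43.58 mL/kg/min

43.58 mL/kg/min


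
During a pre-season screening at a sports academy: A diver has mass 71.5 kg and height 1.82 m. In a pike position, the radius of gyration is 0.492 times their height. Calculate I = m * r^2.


r = 0.492 * 1.82 = 0.89544 m
I = m * r^2 = 71.5 * 0.801813 = 57.33 kg*m^2

57.33 kg*m^2


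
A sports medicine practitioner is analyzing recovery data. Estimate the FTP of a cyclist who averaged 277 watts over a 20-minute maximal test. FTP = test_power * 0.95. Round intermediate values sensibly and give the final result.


FTP = 277 * 0.95 = 263.15 W

263.15 W


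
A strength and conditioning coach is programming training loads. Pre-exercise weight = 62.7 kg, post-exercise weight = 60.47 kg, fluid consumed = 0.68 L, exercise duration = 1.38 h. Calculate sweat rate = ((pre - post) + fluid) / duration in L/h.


Weight loss = 62.7 - 60.47 = 2.23 kg (approx L)
Total sweat = 2.23 + 0.68 = 2.91 L
Sweat rate = 2.91 / 1.38 = 2.109 L/h

2.109 L/h


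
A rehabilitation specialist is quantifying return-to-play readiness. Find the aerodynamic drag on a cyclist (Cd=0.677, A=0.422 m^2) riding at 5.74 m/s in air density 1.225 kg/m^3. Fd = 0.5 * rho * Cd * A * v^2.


Fd = 0.5 * 1.225 * 0.677 * 0.422 * 5.74^2
= 0.5 * 1.225 * 0.677 * 0.422 * 32.9476
= 5.765 N

5.765 N


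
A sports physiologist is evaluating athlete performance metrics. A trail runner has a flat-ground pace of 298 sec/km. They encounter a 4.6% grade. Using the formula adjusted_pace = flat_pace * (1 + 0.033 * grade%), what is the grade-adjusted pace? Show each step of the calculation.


Grade factor = 1 + 0.033 * 4.6 = 1.1518
Adjusted = 298 * 1.1518 = 343.24 sec/km

343.24 s/km


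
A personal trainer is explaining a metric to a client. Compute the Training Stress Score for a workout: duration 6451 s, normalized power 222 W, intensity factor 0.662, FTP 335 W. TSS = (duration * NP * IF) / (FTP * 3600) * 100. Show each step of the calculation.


Product = 6451 * 222 * 0.662 = 948064.764
Base = 335 * 3600 = 1206000
TSS = 948064.764 / 1206000 * 100 = 78.61

78.61 TSS


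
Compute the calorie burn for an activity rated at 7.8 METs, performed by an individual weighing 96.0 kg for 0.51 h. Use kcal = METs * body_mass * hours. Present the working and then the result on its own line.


Product of METs and mass = 7.8 * 96.0 = 748.8
Total kcal = 748.8 * 0.51 = 381.89 kcal

381.89 kcal


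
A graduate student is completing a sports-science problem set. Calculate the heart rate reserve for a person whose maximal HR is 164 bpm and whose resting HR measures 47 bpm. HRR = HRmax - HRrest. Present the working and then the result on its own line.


HRmax = 164 bpm
HRrest = 47 bpm
HRR = 164 - 47 = 117 bpm

117 bpm


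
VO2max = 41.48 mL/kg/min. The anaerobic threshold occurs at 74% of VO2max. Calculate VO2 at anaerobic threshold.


AT fraction = 74 / 100 = 0.74
AT VO2 = 41.48 * 0.74
= 30.7 mL/kg/min

30.7 mL/kg/min


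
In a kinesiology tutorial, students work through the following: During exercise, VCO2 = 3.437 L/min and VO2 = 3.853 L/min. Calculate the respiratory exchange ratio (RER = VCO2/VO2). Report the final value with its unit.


RER = VCO2 / VO2
= 3.437 / 3.853
= 0.892

0.892


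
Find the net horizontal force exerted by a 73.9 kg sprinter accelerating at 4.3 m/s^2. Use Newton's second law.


Newton's second law: F = m * a
F = 73.9 * 4.3 = 317.77 N

317.77 N


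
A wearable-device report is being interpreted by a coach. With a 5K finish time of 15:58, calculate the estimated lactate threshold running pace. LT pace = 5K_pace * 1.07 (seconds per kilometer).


Race duration = 958 s for 5 km
Average pace = 958 / 5 = 191.6 s/km
LT pace = 191.6 * 1.07
= 205.01 s/km

205.01 s/km


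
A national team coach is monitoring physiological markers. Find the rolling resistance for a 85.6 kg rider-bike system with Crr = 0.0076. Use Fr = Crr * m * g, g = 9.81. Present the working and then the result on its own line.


m * g = 85.6 * 9.81 = 839.736 N
Fr = 0.0076 * 839.736 = 6.382 N

6.382 N


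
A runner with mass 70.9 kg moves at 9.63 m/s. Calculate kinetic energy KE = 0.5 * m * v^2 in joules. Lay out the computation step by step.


v^2 = 9.63^2 = 92.7369
KE = 0.5 * 70.9 * 92.7369
= 3287.52 J

3287.52 J


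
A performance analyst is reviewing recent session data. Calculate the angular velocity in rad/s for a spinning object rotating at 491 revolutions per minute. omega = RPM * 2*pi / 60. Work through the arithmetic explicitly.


omega = RPM * 2*pi / 60
= 491 * 6.28318531 / 60
= 51.417 rad/s

51.417 rad/s
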